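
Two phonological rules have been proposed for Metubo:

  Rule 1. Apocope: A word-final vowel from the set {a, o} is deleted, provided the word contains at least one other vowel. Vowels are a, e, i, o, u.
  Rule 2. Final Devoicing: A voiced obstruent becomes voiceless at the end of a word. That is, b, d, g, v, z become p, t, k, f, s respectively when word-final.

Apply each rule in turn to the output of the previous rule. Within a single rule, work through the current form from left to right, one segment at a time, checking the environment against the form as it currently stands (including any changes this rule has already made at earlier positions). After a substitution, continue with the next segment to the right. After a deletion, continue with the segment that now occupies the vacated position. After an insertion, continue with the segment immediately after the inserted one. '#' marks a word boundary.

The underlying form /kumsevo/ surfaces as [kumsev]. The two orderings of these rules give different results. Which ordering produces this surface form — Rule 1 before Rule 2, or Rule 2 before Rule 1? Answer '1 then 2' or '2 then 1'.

Order 1 then 2:
  1 Apocope: [kumsevo] → [kumsev]
  2 Final Devoicing: [kumsev] → [kumsef]
  result: [kumsef]
Order 2 then 1:
  2 Final Devoicing: no change — [kumsevo]
  1 Apocope: [kumsevo] → [kumsev]
  result: [kumsev]

2 then 1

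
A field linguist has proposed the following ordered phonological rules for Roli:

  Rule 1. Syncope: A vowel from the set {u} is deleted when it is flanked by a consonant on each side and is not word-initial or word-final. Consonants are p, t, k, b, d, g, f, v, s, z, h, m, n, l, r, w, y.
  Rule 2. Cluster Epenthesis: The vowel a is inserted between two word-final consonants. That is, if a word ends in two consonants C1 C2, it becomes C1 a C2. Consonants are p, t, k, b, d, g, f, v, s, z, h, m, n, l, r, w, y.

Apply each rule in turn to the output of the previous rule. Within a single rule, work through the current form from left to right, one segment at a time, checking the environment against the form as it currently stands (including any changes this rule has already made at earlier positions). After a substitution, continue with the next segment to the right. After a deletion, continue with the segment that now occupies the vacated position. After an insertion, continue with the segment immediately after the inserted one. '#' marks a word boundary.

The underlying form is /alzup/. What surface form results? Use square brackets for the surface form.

Rule 1 Syncope: [alzup] → [alzp]
Rule 2 Cluster Epenthesis: [alzp] → [alzap]

[alzap]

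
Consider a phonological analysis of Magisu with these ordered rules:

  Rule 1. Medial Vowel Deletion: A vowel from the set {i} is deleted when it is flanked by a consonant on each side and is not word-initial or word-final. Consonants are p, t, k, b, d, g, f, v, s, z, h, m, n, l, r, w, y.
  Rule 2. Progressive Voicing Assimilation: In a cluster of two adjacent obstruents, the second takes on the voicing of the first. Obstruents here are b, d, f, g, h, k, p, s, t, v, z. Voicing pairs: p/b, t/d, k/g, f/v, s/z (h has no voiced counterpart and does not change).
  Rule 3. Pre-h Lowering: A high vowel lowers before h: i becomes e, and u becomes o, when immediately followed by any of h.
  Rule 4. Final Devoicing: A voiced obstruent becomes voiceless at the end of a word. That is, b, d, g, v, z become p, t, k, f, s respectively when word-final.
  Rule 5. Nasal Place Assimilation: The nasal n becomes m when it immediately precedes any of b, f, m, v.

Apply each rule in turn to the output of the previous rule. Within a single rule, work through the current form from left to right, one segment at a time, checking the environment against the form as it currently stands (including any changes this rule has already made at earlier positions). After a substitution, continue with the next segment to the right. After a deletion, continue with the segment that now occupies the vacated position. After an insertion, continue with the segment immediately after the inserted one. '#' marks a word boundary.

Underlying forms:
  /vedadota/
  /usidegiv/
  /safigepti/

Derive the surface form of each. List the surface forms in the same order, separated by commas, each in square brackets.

[vedadota], [ustegf], [safkepti]

/vedadota/:
  Rule 1 Medial Vowel Deletion: no change — [vedadota]
  Rule 2 Progressive Voicing Assimilation: no change — [vedadota]
  Rule 3 Pre-h Lowering: no change — [vedadota]
  Rule 4 Final Devoicing: no change — [vedadota]
  Rule 5 Nasal Place Assimilation: no change — [vedadota]
/usidegiv/:
  Rule 1 Medial Vowel Deletion: [usidegiv] → [usdegv]
  Rule 2 Progressive Voicing Assimilation: [usdegv] → [ustegv]
  Rule 3 Pre-h Lowering: no change — [ustegv]
  Rule 4 Final Devoicing: [ustegv] → [ustegf]
  Rule 5 Nasal Place Assimilation: no change — [ustegf]
/safigepti/:
  Rule 1 Medial Vowel Deletion: [safigepti] → [safgepti]
  Rule 2 Progressive Voicing Assimilation: [safgepti] → [safkepti]
  Rule 3 Pre-h Lowering: no change — [safkepti]
  Rule 4 Final Devoicing: no change — [safkepti]
  Rule 5 Nasal Place Assimilation: no change — [safkepti]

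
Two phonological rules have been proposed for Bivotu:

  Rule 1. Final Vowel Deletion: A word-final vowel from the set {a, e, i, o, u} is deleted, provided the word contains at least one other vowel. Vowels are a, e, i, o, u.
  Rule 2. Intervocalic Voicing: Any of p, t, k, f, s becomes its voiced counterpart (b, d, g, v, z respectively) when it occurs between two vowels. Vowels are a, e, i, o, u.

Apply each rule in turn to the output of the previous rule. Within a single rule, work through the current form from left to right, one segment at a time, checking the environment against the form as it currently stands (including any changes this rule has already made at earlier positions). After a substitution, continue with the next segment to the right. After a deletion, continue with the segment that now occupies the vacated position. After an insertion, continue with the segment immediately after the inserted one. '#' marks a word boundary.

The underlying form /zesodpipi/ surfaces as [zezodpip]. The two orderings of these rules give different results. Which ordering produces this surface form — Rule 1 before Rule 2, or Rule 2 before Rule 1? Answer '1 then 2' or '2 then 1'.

Order 1 then 2:
  1 Final Vowel Deletion: [zesodpipi] → [zesodpip]
  2 Intervocalic Voicing: [zesodpip] → [zezodpip]
  result: [zezodpip]
Order 2 then 1:
  2 Intervocalic Voicing: [zesodpipi] → [zezodpibi]
  1 Final Vowel Deletion: [zezodpibi] → [zezodpib]
  result: [zezodpib]

1 then 2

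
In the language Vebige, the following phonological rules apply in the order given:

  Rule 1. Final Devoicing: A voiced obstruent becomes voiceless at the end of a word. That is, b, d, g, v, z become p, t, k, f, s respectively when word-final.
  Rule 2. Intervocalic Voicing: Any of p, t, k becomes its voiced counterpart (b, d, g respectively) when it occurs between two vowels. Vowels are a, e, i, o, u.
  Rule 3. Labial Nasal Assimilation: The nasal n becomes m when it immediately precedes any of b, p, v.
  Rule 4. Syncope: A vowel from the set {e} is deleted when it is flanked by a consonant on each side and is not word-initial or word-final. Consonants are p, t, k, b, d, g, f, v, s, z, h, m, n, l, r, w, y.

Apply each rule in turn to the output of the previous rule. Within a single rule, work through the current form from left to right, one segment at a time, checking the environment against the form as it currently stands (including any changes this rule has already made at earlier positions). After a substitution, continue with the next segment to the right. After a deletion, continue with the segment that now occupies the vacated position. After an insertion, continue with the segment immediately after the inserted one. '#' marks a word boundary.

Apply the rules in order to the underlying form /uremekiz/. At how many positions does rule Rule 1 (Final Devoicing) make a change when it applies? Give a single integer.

1

Rule 1 Final Devoicing: [uremekiz] → [uremekis]
Rule 2 Intervocalic Voicing: [uremekis] → [uremegis]
Rule 3 Labial Nasal Assimilation: no change — [uremegis]
Rule 4 Syncope: [uremegis] → [urmgis]
Rule Rule 1 changed 1 position(s).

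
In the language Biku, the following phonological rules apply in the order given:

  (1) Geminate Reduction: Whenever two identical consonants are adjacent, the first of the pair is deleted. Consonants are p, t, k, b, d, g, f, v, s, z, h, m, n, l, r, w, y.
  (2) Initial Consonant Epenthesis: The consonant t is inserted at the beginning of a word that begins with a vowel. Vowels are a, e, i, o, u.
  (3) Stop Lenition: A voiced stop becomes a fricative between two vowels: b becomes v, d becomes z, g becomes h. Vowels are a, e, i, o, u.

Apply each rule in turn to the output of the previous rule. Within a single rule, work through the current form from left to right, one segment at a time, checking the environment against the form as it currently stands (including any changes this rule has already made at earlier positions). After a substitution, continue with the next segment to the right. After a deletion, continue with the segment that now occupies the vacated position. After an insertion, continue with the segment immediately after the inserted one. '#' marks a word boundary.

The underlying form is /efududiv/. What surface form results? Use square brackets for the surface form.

(1) Geminate Reduction: no change — [efududiv]
(2) Initial Consonant Epenthesis: [efududiv] → [tefududiv]
(3) Stop Lenition: [tefududiv] → [tefuzuziv]

[tefuzuziv]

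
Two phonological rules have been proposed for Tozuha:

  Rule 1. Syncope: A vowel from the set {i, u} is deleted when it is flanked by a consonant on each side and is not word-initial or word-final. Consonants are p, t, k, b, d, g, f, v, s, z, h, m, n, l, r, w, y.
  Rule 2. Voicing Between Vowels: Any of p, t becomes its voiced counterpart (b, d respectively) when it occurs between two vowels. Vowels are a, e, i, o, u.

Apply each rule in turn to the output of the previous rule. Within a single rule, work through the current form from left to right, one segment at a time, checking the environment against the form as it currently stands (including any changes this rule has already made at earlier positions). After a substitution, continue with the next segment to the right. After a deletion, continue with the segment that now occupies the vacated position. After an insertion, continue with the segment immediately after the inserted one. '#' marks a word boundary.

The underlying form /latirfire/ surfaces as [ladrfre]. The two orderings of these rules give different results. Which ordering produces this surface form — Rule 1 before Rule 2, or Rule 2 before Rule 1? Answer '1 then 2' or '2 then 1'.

Order 1 then 2:
  1 Syncope: [latirfire] → [latrfre]
  2 Voicing Between Vowels: no change — [latrfre]
  result: [latrfre]
Order 2 then 1:
  2 Voicing Between Vowels: [latirfire] → [ladirfire]
  1 Syncope: [ladirfire] → [ladrfre]
  result: [ladrfre]

2 then 1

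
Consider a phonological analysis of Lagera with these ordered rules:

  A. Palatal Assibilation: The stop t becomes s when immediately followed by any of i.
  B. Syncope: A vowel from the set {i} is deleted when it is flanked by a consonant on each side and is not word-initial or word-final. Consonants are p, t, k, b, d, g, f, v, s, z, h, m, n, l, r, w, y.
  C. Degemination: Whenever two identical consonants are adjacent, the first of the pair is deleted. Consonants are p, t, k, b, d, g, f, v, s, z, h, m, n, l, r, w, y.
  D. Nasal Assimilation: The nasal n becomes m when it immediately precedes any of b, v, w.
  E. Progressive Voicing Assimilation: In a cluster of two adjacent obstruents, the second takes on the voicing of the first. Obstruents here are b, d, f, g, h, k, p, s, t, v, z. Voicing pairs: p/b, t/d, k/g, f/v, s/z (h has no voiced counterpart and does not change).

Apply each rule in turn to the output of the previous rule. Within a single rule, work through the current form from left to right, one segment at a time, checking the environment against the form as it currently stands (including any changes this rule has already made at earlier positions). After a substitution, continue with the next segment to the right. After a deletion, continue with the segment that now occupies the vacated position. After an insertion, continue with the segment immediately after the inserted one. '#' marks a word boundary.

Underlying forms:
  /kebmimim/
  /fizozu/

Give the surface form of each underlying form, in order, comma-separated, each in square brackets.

/kebmimim/:
  A Palatal Assibilation: no change — [kebmimim]
  B Syncope: [kebmimim] → [kebmmm]
  C Degemination: [kebmmm] → [kebm]
  D Nasal Assimilation: no change — [kebm]
  E Progressive Voicing Assimilation: no change — [kebm]
/fizozu/:
  A Palatal Assibilation: no change — [fizozu]
  B Syncope: [fizozu] → [fzozu]
  C Degemination: no change — [fzozu]
  D Nasal Assimilation: no change — [fzozu]
  E Progressive Voicing Assimilation: [fzozu] → [fsozu]

[kebm], [fsozu]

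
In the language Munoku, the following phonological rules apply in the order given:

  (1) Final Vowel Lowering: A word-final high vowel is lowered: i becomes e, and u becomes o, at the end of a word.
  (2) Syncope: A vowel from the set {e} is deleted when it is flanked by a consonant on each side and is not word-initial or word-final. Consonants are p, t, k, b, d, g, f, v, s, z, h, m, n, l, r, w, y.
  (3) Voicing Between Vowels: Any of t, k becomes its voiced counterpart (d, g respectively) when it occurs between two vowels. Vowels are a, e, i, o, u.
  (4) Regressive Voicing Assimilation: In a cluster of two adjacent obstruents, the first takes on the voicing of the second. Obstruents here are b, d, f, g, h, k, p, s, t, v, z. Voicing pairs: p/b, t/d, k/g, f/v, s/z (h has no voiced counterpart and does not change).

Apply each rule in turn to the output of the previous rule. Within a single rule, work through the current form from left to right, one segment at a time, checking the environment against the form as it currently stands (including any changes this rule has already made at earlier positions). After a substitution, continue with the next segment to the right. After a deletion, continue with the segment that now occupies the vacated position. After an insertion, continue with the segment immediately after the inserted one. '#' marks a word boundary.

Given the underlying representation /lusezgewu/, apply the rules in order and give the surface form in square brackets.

[luzzgwo]

(1) Final Vowel Lowering: [lusezgewu] → [lusezgewo]
(2) Syncope: [lusezgewo] → [luszgwo]
(3) Voicing Between Vowels: no change — [luszgwo]
(4) Regressive Voicing Assimilation: [luszgwo] → [luzzgwo]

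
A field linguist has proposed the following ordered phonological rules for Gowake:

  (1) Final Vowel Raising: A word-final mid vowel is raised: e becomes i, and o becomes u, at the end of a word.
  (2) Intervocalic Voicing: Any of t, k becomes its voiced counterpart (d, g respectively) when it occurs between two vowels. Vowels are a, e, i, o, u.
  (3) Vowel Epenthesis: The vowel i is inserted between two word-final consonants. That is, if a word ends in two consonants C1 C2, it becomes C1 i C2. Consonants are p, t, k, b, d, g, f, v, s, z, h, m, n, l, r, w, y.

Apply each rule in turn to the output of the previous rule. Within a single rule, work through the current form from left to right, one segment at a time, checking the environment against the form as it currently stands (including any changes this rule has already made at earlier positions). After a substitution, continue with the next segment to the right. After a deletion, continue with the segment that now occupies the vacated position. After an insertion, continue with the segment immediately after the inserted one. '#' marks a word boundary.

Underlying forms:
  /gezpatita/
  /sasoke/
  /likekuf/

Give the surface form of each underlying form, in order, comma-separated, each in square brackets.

/gezpatita/:
  (1) Final Vowel Raising: no change — [gezpatita]
  (2) Intervocalic Voicing: [gezpatita] → [gezpadida]
  (3) Vowel Epenthesis: no change — [gezpadida]
/sasoke/:
  (1) Final Vowel Raising: [sasoke] → [sasoki]
  (2) Intervocalic Voicing: [sasoki] → [sasogi]
  (3) Vowel Epenthesis: no change — [sasogi]
/likekuf/:
  (1) Final Vowel Raising: no change — [likekuf]
  (2) Intervocalic Voicing: [likekuf] → [ligeguf]
  (3) Vowel Epenthesis: no change — [ligeguf]

[gezpadida], [sasogi], [ligeguf]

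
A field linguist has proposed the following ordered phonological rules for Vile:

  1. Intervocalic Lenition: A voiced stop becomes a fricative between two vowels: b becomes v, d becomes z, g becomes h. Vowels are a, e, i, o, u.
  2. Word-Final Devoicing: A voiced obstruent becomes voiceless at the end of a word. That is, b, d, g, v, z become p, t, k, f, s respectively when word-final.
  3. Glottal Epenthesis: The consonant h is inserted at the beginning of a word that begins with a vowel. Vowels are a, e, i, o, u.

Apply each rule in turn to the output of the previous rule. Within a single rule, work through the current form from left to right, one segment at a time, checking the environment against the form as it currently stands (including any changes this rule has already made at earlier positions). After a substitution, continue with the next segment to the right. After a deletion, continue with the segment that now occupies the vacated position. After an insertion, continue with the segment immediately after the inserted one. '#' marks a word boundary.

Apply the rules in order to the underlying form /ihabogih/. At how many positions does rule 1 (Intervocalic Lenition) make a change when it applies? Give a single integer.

2

1 Intervocalic Lenition: [ihabogih] → [ihavohih]
2 Word-Final Devoicing: no change — [ihavohih]
3 Glottal Epenthesis: [ihavohih] → [hihavohih]
Rule 1 changed 2 position(s).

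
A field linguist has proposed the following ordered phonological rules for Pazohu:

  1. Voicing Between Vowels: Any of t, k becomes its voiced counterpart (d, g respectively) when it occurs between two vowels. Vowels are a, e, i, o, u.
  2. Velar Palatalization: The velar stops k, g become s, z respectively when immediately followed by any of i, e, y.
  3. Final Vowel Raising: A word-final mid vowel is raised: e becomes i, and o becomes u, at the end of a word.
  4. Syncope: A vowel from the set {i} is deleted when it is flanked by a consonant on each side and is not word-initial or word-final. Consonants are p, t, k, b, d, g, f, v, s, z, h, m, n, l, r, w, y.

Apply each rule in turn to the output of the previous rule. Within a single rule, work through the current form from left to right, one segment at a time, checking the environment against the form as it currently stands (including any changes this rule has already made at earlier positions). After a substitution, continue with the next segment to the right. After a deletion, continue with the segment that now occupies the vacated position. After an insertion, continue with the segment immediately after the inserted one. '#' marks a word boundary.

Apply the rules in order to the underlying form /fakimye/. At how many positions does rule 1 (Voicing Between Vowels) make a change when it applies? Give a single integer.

1

1 Voicing Between Vowels: [fakimye] → [fagimye]
2 Velar Palatalization: [fagimye] → [fazimye]
3 Final Vowel Raising: [fazimye] → [fazimyi]
4 Syncope: [fazimyi] → [fazmyi]
Rule 1 changed 1 position(s).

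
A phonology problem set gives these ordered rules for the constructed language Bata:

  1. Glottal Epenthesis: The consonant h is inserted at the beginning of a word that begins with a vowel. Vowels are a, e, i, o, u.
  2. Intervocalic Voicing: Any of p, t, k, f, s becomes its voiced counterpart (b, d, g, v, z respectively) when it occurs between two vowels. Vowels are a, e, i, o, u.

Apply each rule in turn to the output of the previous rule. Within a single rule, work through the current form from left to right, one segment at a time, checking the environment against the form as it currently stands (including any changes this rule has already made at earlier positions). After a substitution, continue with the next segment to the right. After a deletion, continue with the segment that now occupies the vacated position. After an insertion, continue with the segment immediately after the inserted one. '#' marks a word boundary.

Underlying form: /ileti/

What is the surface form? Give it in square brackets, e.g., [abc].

[hiledi]

1 Glottal Epenthesis: [ileti] → [hileti]
2 Intervocalic Voicing: [hileti] → [hiledi]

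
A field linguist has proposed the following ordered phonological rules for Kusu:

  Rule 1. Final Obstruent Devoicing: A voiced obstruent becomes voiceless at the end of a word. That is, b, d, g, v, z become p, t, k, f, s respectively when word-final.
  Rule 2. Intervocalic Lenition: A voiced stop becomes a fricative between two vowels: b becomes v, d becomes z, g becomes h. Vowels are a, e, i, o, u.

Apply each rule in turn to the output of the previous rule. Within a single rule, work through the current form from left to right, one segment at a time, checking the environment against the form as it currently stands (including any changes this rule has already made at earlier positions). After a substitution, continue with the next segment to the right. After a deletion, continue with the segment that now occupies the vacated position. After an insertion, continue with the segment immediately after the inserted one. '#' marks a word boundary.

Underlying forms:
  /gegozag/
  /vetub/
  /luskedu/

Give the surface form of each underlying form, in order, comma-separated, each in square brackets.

/gegozag/:
  Rule 1 Final Obstruent Devoicing: [gegozag] → [gegozak]
  Rule 2 Intervocalic Lenition: [gegozak] → [gehozak]
/vetub/:
  Rule 1 Final Obstruent Devoicing: [vetub] → [vetup]
  Rule 2 Intervocalic Lenition: no change — [vetup]
/luskedu/:
  Rule 1 Final Obstruent Devoicing: no change — [luskedu]
  Rule 2 Intervocalic Lenition: [luskedu] → [luskezu]

[gehozak], [vetup], [luskezu]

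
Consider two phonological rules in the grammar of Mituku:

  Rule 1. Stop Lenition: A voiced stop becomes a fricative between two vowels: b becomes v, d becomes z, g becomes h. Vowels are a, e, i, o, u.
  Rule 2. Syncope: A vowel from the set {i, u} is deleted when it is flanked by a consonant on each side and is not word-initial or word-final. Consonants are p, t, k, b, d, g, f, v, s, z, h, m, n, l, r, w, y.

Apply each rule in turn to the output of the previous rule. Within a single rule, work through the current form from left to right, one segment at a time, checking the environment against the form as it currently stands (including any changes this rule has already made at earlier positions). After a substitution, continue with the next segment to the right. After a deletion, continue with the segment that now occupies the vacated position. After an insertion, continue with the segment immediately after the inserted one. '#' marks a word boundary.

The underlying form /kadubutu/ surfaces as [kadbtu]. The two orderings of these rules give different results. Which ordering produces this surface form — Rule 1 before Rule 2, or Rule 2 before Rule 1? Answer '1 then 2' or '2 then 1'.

Order 1 then 2:
  1 Stop Lenition: [kadubutu] → [kazuvutu]
  2 Syncope: [kazuvutu] → [kazvtu]
  result: [kazvtu]
Order 2 then 1:
  2 Syncope: [kadubutu] → [kadbtu]
  1 Stop Lenition: no change — [kadbtu]
  result: [kadbtu]

2 then 1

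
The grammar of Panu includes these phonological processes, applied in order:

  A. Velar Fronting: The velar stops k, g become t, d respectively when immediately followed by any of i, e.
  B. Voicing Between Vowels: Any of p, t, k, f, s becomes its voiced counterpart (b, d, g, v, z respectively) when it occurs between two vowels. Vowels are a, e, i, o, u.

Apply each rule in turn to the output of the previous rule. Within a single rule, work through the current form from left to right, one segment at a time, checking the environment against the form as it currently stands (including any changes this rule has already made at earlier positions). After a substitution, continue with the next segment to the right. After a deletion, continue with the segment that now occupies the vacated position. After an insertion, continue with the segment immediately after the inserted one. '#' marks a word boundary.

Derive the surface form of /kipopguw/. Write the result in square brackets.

[tibopguw]

A Velar Fronting: [kipopguw] → [tipopguw]
B Voicing Between Vowels: [tipopguw] → [tibopguw]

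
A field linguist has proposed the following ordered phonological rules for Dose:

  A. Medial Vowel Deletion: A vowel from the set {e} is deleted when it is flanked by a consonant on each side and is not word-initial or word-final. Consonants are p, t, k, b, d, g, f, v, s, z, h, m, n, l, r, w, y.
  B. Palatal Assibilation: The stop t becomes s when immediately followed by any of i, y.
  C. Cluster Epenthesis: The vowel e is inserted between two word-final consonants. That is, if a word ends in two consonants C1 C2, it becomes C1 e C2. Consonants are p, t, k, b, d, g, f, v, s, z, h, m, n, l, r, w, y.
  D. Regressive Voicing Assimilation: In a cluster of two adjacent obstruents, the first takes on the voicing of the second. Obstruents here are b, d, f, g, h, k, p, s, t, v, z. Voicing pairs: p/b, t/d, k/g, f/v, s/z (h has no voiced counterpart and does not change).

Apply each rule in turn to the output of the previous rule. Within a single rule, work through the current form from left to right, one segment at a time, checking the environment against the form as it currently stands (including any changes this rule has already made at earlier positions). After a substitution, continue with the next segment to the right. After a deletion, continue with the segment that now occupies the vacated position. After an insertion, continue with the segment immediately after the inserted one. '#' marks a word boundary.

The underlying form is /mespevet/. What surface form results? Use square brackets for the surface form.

[msbvet]

A Medial Vowel Deletion: [mespevet] → [mspvt]
B Palatal Assibilation: no change — [mspvt]
C Cluster Epenthesis: [mspvt] → [mspvet]
D Regressive Voicing Assimilation: [mspvet] → [msbvet]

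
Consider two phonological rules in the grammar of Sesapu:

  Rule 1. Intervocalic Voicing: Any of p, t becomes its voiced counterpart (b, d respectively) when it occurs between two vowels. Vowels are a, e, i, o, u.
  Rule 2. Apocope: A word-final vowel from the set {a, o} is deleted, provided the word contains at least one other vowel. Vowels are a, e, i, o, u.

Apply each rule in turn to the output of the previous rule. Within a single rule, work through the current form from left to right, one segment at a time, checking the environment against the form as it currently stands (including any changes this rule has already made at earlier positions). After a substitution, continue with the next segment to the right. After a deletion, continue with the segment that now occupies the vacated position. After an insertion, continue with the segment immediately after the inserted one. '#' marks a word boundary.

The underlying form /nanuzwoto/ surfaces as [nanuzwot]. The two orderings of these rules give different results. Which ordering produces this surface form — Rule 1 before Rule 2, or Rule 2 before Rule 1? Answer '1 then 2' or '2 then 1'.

Order 1 then 2:
  1 Intervocalic Voicing: [nanuzwoto] → [nanuzwodo]
  2 Apocope: [nanuzwodo] → [nanuzwod]
  result: [nanuzwod]
Order 2 then 1:
  2 Apocope: [nanuzwoto] → [nanuzwot]
  1 Intervocalic Voicing: no change — [nanuzwot]
  result: [nanuzwot]

2 then 1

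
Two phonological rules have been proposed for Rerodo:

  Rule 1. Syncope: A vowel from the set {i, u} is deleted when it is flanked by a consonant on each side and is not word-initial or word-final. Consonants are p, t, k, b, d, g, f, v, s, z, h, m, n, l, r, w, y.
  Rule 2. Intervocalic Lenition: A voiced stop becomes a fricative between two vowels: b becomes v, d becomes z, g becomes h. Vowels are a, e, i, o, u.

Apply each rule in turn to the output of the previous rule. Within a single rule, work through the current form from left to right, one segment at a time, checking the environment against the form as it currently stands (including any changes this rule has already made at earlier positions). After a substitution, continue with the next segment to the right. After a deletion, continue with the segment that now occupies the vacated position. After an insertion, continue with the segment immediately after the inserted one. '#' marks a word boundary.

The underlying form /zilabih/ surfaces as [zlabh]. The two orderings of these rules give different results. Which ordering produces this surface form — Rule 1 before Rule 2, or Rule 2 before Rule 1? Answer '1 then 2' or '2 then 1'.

Order 1 then 2:
  1 Syncope: [zilabih] → [zlabh]
  2 Intervocalic Lenition: no change — [zlabh]
  result: [zlabh]
Order 2 then 1:
  2 Intervocalic Lenition: [zilabih] → [zilavih]
  1 Syncope: [zilavih] → [zlavh]
  result: [zlavh]

1 then 2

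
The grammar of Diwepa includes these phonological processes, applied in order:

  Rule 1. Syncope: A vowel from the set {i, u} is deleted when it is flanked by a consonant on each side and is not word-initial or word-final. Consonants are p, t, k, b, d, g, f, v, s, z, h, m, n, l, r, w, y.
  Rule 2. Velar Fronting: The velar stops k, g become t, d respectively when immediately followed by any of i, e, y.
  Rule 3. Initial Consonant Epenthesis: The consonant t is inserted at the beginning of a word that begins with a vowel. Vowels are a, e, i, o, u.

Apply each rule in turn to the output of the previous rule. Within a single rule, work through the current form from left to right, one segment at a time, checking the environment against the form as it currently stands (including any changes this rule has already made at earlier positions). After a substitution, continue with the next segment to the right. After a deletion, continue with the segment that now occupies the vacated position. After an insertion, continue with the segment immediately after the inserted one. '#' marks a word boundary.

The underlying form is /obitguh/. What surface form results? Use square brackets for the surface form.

Rule 1 Syncope: [obitguh] → [obtgh]
Rule 2 Velar Fronting: no change — [obtgh]
Rule 3 Initial Consonant Epenthesis: [obtgh] → [tobtgh]

[tobtgh]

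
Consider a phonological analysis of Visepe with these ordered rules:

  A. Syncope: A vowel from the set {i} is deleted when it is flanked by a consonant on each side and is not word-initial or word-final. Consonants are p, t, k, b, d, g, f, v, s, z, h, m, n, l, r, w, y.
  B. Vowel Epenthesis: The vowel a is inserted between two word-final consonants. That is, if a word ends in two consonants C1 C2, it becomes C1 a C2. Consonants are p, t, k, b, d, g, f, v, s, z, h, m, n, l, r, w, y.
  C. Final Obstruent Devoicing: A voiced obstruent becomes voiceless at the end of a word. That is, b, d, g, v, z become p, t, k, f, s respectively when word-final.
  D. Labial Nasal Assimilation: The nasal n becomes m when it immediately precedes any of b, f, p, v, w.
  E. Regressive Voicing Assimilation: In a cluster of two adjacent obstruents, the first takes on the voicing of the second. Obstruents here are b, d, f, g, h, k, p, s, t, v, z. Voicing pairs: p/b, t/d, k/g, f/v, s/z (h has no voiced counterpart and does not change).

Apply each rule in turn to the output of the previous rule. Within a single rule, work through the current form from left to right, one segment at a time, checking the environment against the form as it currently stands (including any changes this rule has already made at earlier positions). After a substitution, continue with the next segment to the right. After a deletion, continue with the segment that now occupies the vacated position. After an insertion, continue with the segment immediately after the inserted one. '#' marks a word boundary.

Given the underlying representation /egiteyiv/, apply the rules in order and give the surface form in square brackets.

[ekteyaf]

A Syncope: [egiteyiv] → [egteyv]
B Vowel Epenthesis: [egteyv] → [egteyav]
C Final Obstruent Devoicing: [egteyav] → [egteyaf]
D Labial Nasal Assimilation: no change — [egteyaf]
E Regressive Voicing Assimilation: [egteyaf] → [ekteyaf]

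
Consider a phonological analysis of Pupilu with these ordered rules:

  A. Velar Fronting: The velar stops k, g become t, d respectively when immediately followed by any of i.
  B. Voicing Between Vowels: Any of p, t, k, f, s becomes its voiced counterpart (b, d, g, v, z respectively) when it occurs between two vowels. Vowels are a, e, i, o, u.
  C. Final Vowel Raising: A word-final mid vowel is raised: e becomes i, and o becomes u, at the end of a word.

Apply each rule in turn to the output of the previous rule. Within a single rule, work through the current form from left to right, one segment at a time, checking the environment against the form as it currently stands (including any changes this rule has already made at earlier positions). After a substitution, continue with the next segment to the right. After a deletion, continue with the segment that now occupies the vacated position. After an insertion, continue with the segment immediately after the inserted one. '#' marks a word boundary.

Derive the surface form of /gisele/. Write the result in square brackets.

A Velar Fronting: [gisele] → [disele]
B Voicing Between Vowels: [disele] → [dizele]
C Final Vowel Raising: [dizele] → [dizeli]

[dizeli]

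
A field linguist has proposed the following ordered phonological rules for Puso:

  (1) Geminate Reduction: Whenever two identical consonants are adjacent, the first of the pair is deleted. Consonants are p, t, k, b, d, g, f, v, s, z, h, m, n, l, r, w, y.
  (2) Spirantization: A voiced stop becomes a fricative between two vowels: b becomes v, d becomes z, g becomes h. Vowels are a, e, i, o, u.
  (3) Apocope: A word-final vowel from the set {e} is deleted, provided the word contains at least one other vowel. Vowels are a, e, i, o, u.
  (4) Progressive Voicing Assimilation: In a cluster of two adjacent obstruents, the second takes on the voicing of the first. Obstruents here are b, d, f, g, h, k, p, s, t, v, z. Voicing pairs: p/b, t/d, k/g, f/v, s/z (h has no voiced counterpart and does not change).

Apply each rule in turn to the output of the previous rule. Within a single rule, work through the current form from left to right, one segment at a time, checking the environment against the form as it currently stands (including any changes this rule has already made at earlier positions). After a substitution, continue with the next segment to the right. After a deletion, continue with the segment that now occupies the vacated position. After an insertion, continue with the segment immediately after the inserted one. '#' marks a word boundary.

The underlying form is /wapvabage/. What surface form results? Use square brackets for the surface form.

(1) Geminate Reduction: no change — [wapvabage]
(2) Spirantization: [wapvabage] → [wapvavahe]
(3) Apocope: [wapvavahe] → [wapvavah]
(4) Progressive Voicing Assimilation: [wapvavah] → [wapfavah]

[wapfavah]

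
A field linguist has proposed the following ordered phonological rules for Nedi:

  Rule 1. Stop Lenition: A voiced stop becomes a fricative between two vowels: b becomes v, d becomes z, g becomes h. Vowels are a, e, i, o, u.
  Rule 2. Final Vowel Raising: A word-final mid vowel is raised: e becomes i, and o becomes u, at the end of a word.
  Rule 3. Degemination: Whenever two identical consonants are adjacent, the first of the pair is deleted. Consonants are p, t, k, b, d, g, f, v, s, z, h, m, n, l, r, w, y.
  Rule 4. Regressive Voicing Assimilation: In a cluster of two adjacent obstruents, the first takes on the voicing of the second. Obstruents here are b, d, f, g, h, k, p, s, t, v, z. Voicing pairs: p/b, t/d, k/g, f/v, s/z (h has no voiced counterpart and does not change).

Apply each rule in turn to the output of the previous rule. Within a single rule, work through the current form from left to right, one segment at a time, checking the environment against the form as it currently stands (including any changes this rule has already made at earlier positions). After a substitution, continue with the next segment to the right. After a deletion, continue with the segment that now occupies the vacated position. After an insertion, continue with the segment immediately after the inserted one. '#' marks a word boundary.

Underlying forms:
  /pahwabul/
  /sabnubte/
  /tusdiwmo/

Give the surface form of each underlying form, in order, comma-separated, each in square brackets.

/pahwabul/:
  Rule 1 Stop Lenition: [pahwabul] → [pahwavul]
  Rule 2 Final Vowel Raising: no change — [pahwavul]
  Rule 3 Degemination: no change — [pahwavul]
  Rule 4 Regressive Voicing Assimilation: no change — [pahwavul]
/sabnubte/:
  Rule 1 Stop Lenition: no change — [sabnubte]
  Rule 2 Final Vowel Raising: [sabnubte] → [sabnubti]
  Rule 3 Degemination: no change — [sabnubti]
  Rule 4 Regressive Voicing Assimilation: [sabnubti] → [sabnupti]
/tusdiwmo/:
  Rule 1 Stop Lenition: no change — [tusdiwmo]
  Rule 2 Final Vowel Raising: [tusdiwmo] → [tusdiwmu]
  Rule 3 Degemination: no change — [tusdiwmu]
  Rule 4 Regressive Voicing Assimilation: [tusdiwmu] → [tuzdiwmu]

[pahwavul], [sabnupti], [tuzdiwmu]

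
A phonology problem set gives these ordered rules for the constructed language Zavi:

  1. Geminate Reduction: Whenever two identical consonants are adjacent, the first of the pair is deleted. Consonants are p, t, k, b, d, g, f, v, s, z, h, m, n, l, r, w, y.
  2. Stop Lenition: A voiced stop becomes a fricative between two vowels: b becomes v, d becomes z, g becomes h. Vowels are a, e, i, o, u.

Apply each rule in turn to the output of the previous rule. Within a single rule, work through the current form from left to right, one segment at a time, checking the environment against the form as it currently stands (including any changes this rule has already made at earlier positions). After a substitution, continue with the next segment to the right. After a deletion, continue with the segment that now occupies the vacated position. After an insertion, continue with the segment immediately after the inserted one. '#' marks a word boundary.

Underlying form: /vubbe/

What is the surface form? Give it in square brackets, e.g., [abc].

[vuve]

1 Geminate Reduction: [vubbe] → [vube]
2 Stop Lenition: [vube] → [vuve]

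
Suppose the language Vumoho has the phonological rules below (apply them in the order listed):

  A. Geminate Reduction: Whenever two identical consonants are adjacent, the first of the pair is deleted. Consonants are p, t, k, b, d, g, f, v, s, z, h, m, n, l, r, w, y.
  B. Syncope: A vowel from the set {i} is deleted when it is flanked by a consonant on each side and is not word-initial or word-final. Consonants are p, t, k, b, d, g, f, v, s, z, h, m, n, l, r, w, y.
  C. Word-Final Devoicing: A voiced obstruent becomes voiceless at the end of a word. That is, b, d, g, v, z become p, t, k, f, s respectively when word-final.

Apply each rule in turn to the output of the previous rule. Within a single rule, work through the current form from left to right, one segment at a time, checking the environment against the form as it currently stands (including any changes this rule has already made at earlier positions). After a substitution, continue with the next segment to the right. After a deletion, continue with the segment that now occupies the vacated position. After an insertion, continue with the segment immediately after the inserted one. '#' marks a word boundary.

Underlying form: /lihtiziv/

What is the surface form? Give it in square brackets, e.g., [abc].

A Geminate Reduction: no change — [lihtiziv]
B Syncope: [lihtiziv] → [lhtzv]
C Word-Final Devoicing: [lhtzv] → [lhtzf]

[lhtzf]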